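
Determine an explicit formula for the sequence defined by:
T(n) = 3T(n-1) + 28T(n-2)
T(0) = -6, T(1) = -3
Characteristic equation: x² - 3x - 28 = 0, which factors as (x - (-4))(x - (7)) = 0.
Roots r₁ = -4, r₂ = 7 (distinct).
General solution: T(n) = A·(-4)^n + B·(7)^n.
From T(0) = -6: A + B = -6.
From T(1) = -3: -4A + 7B = -3.
Solving: A = - \frac{39}{11}, B = - \frac{27}{11}.
So T(n) = - \frac{39 \left(-4\right)^{n}}{11} - \frac{27 \cdot 7^{n}}{11}.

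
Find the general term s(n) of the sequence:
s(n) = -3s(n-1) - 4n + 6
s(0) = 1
First-order linear with linear forcing.
Homogeneous solution: s_h(n) = A·(-3)^n.
Try particular s_p(n) = pn + q. Substituting:
  pn + q = -3(p(n-1) + q) - 4n + 6.
Matching the n-coefficient: p = -3p - 4 ⇒ p = -1.
Matching constants: q = 3p - 3q + 6 ⇒ q = \frac{3}{4}.
General: s(n) = A·(-3)^n - n + \frac{3}{4}.
Apply s(0) = 1: A + \frac{3}{4} = 1 ⇒ A = \frac{1}{4}.
So s(n) = \frac{\left(-3\right)^{n}}{4} - n + \frac{3}{4}.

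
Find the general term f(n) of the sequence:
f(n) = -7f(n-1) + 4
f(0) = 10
First-order linear non-homogeneous.
Homogeneous solution: f_h(n) = A·(-7)^n.
Try constant particular solution f_p = K: K = -7K + 4 ⇒ K = \frac{1}{2}.
General: f(n) = A·(-7)^n + \frac{1}{2}.
Apply f(0) = 10: A + \frac{1}{2} = 10 ⇒ A = \frac{19}{2}.
So f(n) = \frac{19 \left(-7\right)^{n}}{2} + \frac{1}{2}.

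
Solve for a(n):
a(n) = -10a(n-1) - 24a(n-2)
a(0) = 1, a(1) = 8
Characteristic equation: x² + 10x + 24 = 0, which factors as (x - (-4))(x - (-6)) = 0.
Roots r₁ = -4, r₂ = -6 (distinct).
General solution: a(n) = A·(-4)^n + B·(-6)^n.
From a(0) = 1: A + B = 1.
From a(1) = 8: -4A - 6B = 8.
Solving: A = 7, B = -6.
So a(n) = 7 \left(-4\right)^{n} - 6 \left(-6\right)^{n}.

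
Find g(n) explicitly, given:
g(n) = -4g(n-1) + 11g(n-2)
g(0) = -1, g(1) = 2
Characteristic equation: x² + 4x - 11 = 0.
Discriminant Δ = (-4)² + 4·(11) = 60.
Roots r₁,₂ = (-4 ± √60)/2, so r₁ = -2 + \sqrt{15}, r₂ = - \sqrt{15} - 2.
General solution: g(n) = A·r₁^n + B·r₂^n.
From the initial conditions, A + B = -1 and r₁A + r₂B = 2.
Since r₁ - r₂ = √60: A = (2 - (-1)r₂)/√60 = - \frac{1}{2}, and B = -1 - A = - \frac{1}{2}.
So g(n) = \left(- \frac{1}{2}\right)\left(-2 + \sqrt{15}\right)^n + \left(- \frac{1}{2}\right)\left(- \sqrt{15} - 2\right)^n.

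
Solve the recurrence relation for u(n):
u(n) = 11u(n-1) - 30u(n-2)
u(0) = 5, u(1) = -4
Characteristic equation: x² - 11x + 30 = 0, which factors as (x - (6))(x - (5)) = 0.
Roots r₁ = 6, r₂ = 5 (distinct).
General solution: u(n) = A·(6)^n + B·(5)^n.
From u(0) = 5: A + B = 5.
From u(1) = -4: 6A + 5B = -4.
Solving: A = -29, B = 34.
So u(n) = 34 \cdot 5^{n} - 29 \cdot 6^{n}.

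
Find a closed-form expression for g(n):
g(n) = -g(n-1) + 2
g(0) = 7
First-order linear non-homogeneous.
Homogeneous solution: g_h(n) = A·(-1)^n.
Try constant particular solution g_p = K: K = -K + 2 ⇒ K = 1.
General: g(n) = A·(-1)^n + 1.
Apply g(0) = 7: A + 1 = 7 ⇒ A = 6.
So g(n) = 6 \left(-1\right)^{n} + 1.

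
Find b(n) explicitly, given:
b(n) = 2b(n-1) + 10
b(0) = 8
First-order linear non-homogeneous.
Homogeneous solution: b_h(n) = A·(2)^n.
Try constant particular solution b_p = K: K = 2K + 10 ⇒ K = -10.
General: b(n) = A·(2)^n - 10.
Apply b(0) = 8: A - 10 = 8 ⇒ A = 18.
So b(n) = 18 \cdot 2^{n} - 10.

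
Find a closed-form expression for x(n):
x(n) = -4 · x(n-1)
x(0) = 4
Pure geometric recurrence with ratio -4.
By induction x(n) = x(0) · (-4)^n = 4 \left(-4\right)^{n}.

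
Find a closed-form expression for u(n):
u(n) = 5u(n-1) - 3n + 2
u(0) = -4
First-order linear with linear forcing.
Homogeneous solution: u_h(n) = A·(5)^n.
Try particular u_p(n) = pn + q. Substituting:
  pn + q = 5(p(n-1) + q) - 3n + 2.
Matching the n-coefficient: p = 5p - 3 ⇒ p = \frac{3}{4}.
Matching constants: q = -5p + 5q + 2 ⇒ q = \frac{7}{16}.
General: u(n) = A·(5)^n + \frac{3 n}{4} + \frac{7}{16}.
Apply u(0) = -4: A + \frac{7}{16} = -4 ⇒ A = - \frac{71}{16}.
So u(n) = - \frac{71 \cdot 5^{n}}{16} + \frac{3 n}{4} + \frac{7}{16}.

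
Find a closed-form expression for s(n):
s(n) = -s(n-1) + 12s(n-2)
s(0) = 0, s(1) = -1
Characteristic equation: x² + x - 12 = 0, which factors as (x - (-4))(x - (3)) = 0.
Roots r₁ = -4, r₂ = 3 (distinct).
General solution: s(n) = A·(-4)^n + B·(3)^n.
From s(0) = 0: A + B = 0.
From s(1) = -1: -4A + 3B = -1.
Solving: A = \frac{1}{7}, B = - \frac{1}{7}.
So s(n) = \frac{\left(-4\right)^{n}}{7} - \frac{3^{n}}{7}.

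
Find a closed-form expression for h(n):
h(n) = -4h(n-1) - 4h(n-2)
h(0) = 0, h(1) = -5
Characteristic equation: x² + 4x + 4 = 0, which is (x - (-2))².
Repeated root r = -2.
General solution: h(n) = (A + Bn)·(-2)^n.
From h(0) = 0: A = 0.
From h(1) = -5: (A + B)·(-2) = -5 ⇒ B = \frac{5}{2}.
So h(n) = \left(\frac{5 n}{2}\right) \cdot (-2)^n.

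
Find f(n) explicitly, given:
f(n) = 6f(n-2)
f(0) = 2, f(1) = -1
Characteristic equation: x² - 6 = 0.
Discriminant Δ = (0)² + 4·(6) = 24.
Roots r₁,₂ = (0 ± √24)/2, so r₁ = \sqrt{6}, r₂ = - \sqrt{6}.
General solution: f(n) = A·r₁^n + B·r₂^n.
From the initial conditions, A + B = 2 and r₁A + r₂B = -1.
Since r₁ - r₂ = √24: A = (-1 - (2)r₂)/√24 = 1 - \frac{\sqrt{6}}{12}, and B = 2 - A = \frac{\sqrt{6}}{12} + 1.
So f(n) = \left(1 - \frac{\sqrt{6}}{12}\right)\left(\sqrt{6}\right)^n + \left(\frac{\sqrt{6}}{12} + 1\right)\left(- \sqrt{6}\right)^n.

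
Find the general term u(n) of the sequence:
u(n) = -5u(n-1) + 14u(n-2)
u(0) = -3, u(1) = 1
Characteristic equation: x² + 5x - 14 = 0, which factors as (x - (-7))(x - (2)) = 0.
Roots r₁ = -7, r₂ = 2 (distinct).
General solution: u(n) = A·(-7)^n + B·(2)^n.
From u(0) = -3: A + B = -3.
From u(1) = 1: -7A + 2B = 1.
Solving: A = - \frac{7}{9}, B = - \frac{20}{9}.
So u(n) = - \frac{7 \left(-7\right)^{n}}{9} - \frac{20 \cdot 2^{n}}{9}.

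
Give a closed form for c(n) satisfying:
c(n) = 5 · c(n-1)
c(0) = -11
Pure geometric recurrence with ratio 5.
By induction c(n) = c(0) · (5)^n = - 11 \cdot 5^{n}.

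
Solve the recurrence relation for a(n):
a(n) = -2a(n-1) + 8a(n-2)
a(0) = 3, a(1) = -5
Characteristic equation: x² + 2x - 8 = 0, which factors as (x - (-4))(x - (2)) = 0.
Roots r₁ = -4, r₂ = 2 (distinct).
General solution: a(n) = A·(-4)^n + B·(2)^n.
From a(0) = 3: A + B = 3.
From a(1) = -5: -4A + 2B = -5.
Solving: A = \frac{11}{6}, B = \frac{7}{6}.
So a(n) = \frac{11 \left(-4\right)^{n}}{6} + \frac{7 \cdot 2^{n}}{6}.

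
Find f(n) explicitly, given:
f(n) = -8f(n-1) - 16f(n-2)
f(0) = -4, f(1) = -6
Characteristic equation: x² + 8x + 16 = 0, which is (x - (-4))².
Repeated root r = -4.
General solution: f(n) = (A + Bn)·(-4)^n.
From f(0) = -4: A = -4.
From f(1) = -6: (A + B)·(-4) = -6 ⇒ B = \frac{11}{2}.
So f(n) = \left(\frac{11 n}{2} - 4\right) \cdot (-4)^n.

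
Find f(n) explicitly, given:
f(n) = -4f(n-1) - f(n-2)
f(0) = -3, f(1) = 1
Characteristic equation: x² + 4x + 1 = 0.
Discriminant Δ = (-4)² + 4·(-1) = 12.
Roots r₁,₂ = (-4 ± √12)/2, so r₁ = -2 + \sqrt{3}, r₂ = -2 - \sqrt{3}.
General solution: f(n) = A·r₁^n + B·r₂^n.
From the initial conditions, A + B = -3 and r₁A + r₂B = 1.
Since r₁ - r₂ = √12: A = (1 - (-3)r₂)/√12 = - \frac{3}{2} - \frac{5 \sqrt{3}}{6}, and B = -3 - A = - \frac{3}{2} + \frac{5 \sqrt{3}}{6}.
So f(n) = \left(- \frac{3}{2} - \frac{5 \sqrt{3}}{6}\right)\left(-2 + \sqrt{3}\right)^n + \left(- \frac{3}{2} + \frac{5 \sqrt{3}}{6}\right)\left(-2 - \sqrt{3}\right)^n.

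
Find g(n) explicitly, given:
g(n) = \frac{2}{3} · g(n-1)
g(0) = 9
Pure geometric recurrence with ratio \frac{2}{3}.
By induction g(n) = g(0) · (\frac{2}{3})^n = 9 \left(\frac{2}{3}\right)^{n}.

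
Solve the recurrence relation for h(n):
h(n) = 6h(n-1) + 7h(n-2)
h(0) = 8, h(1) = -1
Characteristic equation: x² - 6x - 7 = 0, which factors as (x - (7))(x - (-1)) = 0.
Roots r₁ = 7, r₂ = -1 (distinct).
General solution: h(n) = A·(7)^n + B·(-1)^n.
From h(0) = 8: A + B = 8.
From h(1) = -1: 7A - B = -1.
Solving: A = \frac{7}{8}, B = \frac{57}{8}.
So h(n) = \frac{57 \left(-1\right)^{n}}{8} + \frac{7 \cdot 7^{n}}{8}.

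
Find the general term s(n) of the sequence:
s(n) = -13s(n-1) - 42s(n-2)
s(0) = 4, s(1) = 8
Characteristic equation: x² + 13x + 42 = 0, which factors as (x - (-7))(x - (-6)) = 0.
Roots r₁ = -7, r₂ = -6 (distinct).
General solution: s(n) = A·(-7)^n + B·(-6)^n.
From s(0) = 4: A + B = 4.
From s(1) = 8: -7A - 6B = 8.
Solving: A = -32, B = 36.
So s(n) = 36 \left(-6\right)^{n} - 32 \left(-7\right)^{n}.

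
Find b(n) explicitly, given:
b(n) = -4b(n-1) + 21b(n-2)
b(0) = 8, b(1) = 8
Characteristic equation: x² + 4x - 21 = 0, which factors as (x - (3))(x - (-7)) = 0.
Roots r₁ = 3, r₂ = -7 (distinct).
General solution: b(n) = A·(3)^n + B·(-7)^n.
From b(0) = 8: A + B = 8.
From b(1) = 8: 3A - 7B = 8.
Solving: A = \frac{32}{5}, B = \frac{8}{5}.
So b(n) = \frac{8 \left(-7\right)^{n}}{5} + \frac{32 \cdot 3^{n}}{5}.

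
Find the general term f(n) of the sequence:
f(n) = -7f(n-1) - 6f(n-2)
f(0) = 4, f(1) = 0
Characteristic equation: x² + 7x + 6 = 0, which factors as (x - (-1))(x - (-6)) = 0.
Roots r₁ = -1, r₂ = -6 (distinct).
General solution: f(n) = A·(-1)^n + B·(-6)^n.
From f(0) = 4: A + B = 4.
From f(1) = 0: -A - 6B = 0.
Solving: A = \frac{24}{5}, B = - \frac{4}{5}.
So f(n) = \frac{24 \left(-1\right)^{n}}{5} - \frac{4 \left(-6\right)^{n}}{5}.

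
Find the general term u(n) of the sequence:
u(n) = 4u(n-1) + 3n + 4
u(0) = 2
First-order linear with linear forcing.
Homogeneous solution: u_h(n) = A·(4)^n.
Try particular u_p(n) = pn + q. Substituting:
  pn + q = 4(p(n-1) + q) + 3n + 4.
Matching the n-coefficient: p = 4p + 3 ⇒ p = -1.
Matching constants: q = -4p + 4q + 4 ⇒ q = - \frac{8}{3}.
General: u(n) = A·(4)^n - n - \frac{8}{3}.
Apply u(0) = 2: A - \frac{8}{3} = 2 ⇒ A = \frac{14}{3}.
So u(n) = \frac{14 \cdot 4^{n}}{3} - n - \frac{8}{3}.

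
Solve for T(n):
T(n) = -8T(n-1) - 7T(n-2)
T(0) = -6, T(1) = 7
Characteristic equation: x² + 8x + 7 = 0, which factors as (x - (-1))(x - (-7)) = 0.
Roots r₁ = -1, r₂ = -7 (distinct).
General solution: T(n) = A·(-1)^n + B·(-7)^n.
From T(0) = -6: A + B = -6.
From T(1) = 7: -A - 7B = 7.
Solving: A = - \frac{35}{6}, B = - \frac{1}{6}.
So T(n) = - \frac{35 \left(-1\right)^{n}}{6} - \frac{\left(-7\right)^{n}}{6}.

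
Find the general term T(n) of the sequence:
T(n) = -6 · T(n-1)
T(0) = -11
Pure geometric recurrence with ratio -6.
By induction T(n) = T(0) · (-6)^n = - 11 \left(-6\right)^{n}.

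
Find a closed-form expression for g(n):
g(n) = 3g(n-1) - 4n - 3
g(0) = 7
First-order linear with linear forcing.
Homogeneous solution: g_h(n) = A·(3)^n.
Try particular g_p(n) = pn + q. Substituting:
  pn + q = 3(p(n-1) + q) - 4n - 3.
Matching the n-coefficient: p = 3p - 4 ⇒ p = 2.
Matching constants: q = -3p + 3q - 3 ⇒ q = \frac{9}{2}.
General: g(n) = A·(3)^n + 2 n + \frac{9}{2}.
Apply g(0) = 7: A + \frac{9}{2} = 7 ⇒ A = \frac{5}{2}.
So g(n) = \frac{5 \cdot 3^{n}}{2} + 2 n + \frac{9}{2}.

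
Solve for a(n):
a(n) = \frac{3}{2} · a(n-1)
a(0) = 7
Pure geometric recurrence with ratio \frac{3}{2}.
By induction a(n) = a(0) · (\frac{3}{2})^n = 7 \left(\frac{3}{2}\right)^{n}.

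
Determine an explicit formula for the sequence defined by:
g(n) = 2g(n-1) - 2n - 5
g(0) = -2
First-order linear with linear forcing.
Homogeneous solution: g_h(n) = A·(2)^n.
Try particular g_p(n) = pn + q. Substituting:
  pn + q = 2(p(n-1) + q) - 2n - 5.
Matching the n-coefficient: p = 2p - 2 ⇒ p = 2.
Matching constants: q = -2p + 2q - 5 ⇒ q = 9.
General: g(n) = A·(2)^n + 2 n + 9.
Apply g(0) = -2: A + 9 = -2 ⇒ A = -11.
So g(n) = - 11 \cdot 2^{n} + 2 n + 9.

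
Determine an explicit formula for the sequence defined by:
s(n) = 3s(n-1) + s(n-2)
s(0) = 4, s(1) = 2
Characteristic equation: x² - 3x - 1 = 0.
Discriminant Δ = (3)² + 4·(1) = 13.
Roots r₁,₂ = (3 ± √13)/2, so r₁ = \frac{3}{2} + \frac{\sqrt{13}}{2}, r₂ = \frac{3}{2} - \frac{\sqrt{13}}{2}.
General solution: s(n) = A·r₁^n + B·r₂^n.
From the initial conditions, A + B = 4 and r₁A + r₂B = 2.
Since r₁ - r₂ = √13: A = (2 - (4)r₂)/√13 = 2 - \frac{4 \sqrt{13}}{13}, and B = 4 - A = \frac{4 \sqrt{13}}{13} + 2.
So s(n) = \left(2 - \frac{4 \sqrt{13}}{13}\right)\left(\frac{3}{2} + \frac{\sqrt{13}}{2}\right)^n + \left(\frac{4 \sqrt{13}}{13} + 2\right)\left(\frac{3}{2} - \frac{\sqrt{13}}{2}\right)^n.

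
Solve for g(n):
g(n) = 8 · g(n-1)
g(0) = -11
Pure geometric recurrence with ratio 8.
By induction g(n) = g(0) · (8)^n = - 11 \cdot 8^{n}.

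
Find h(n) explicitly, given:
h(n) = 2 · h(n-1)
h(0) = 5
Pure geometric recurrence with ratio 2.
By induction h(n) = h(0) · (2)^n = 5 \cdot 2^{n}.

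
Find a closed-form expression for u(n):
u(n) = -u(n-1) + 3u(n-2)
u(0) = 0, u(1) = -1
Characteristic equation: x² + x - 3 = 0.
Discriminant Δ = (-1)² + 4·(3) = 13.
Roots r₁,₂ = (-1 ± √13)/2, so r₁ = - \frac{1}{2} + \frac{\sqrt{13}}{2}, r₂ = - \frac{\sqrt{13}}{2} - \frac{1}{2}.
General solution: u(n) = A·r₁^n + B·r₂^n.
From the initial conditions, A + B = 0 and r₁A + r₂B = -1.
Since r₁ - r₂ = √13: A = (-1 - (0)r₂)/√13 = - \frac{\sqrt{13}}{13}, and B = 0 - A = \frac{\sqrt{13}}{13}.
So u(n) = \left(- \frac{\sqrt{13}}{13}\right)\left(- \frac{1}{2} + \frac{\sqrt{13}}{2}\right)^n + \left(\frac{\sqrt{13}}{13}\right)\left(- \frac{\sqrt{13}}{2} - \frac{1}{2}\right)^n.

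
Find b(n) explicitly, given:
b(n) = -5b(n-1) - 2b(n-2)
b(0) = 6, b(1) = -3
Characteristic equation: x² + 5x + 2 = 0.
Discriminant Δ = (-5)² + 4·(-2) = 17.
Roots r₁,₂ = (-5 ± √17)/2, so r₁ = - \frac{5}{2} + \frac{\sqrt{17}}{2}, r₂ = - \frac{5}{2} - \frac{\sqrt{17}}{2}.
General solution: b(n) = A·r₁^n + B·r₂^n.
From the initial conditions, A + B = 6 and r₁A + r₂B = -3.
Since r₁ - r₂ = √17: A = (-3 - (6)r₂)/√17 = \frac{12 \sqrt{17}}{17} + 3, and B = 6 - A = 3 - \frac{12 \sqrt{17}}{17}.
So b(n) = \left(\frac{12 \sqrt{17}}{17} + 3\right)\left(- \frac{5}{2} + \frac{\sqrt{17}}{2}\right)^n + \left(3 - \frac{12 \sqrt{17}}{17}\right)\left(- \frac{5}{2} - \frac{\sqrt{17}}{2}\right)^n.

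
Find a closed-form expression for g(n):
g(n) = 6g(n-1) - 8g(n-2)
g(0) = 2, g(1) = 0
Characteristic equation: x² - 6x + 8 = 0, which factors as (x - (2))(x - (4)) = 0.
Roots r₁ = 2, r₂ = 4 (distinct).
General solution: g(n) = A·(2)^n + B·(4)^n.
From g(0) = 2: A + B = 2.
From g(1) = 0: 2A + 4B = 0.
Solving: A = 4, B = -2.
So g(n) = 4 \cdot 2^{n} - 2 \cdot 4^{n}.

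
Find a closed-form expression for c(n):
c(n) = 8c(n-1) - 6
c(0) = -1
First-order linear non-homogeneous.
Homogeneous solution: c_h(n) = A·(8)^n.
Try constant particular solution c_p = K: K = 8K - 6 ⇒ K = \frac{6}{7}.
General: c(n) = A·(8)^n + \frac{6}{7}.
Apply c(0) = -1: A + \frac{6}{7} = -1 ⇒ A = - \frac{13}{7}.
So c(n) = \frac{6}{7} - \frac{13 \cdot 8^{n}}{7}.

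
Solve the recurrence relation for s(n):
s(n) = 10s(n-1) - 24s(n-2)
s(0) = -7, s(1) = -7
Characteristic equation: x² - 10x + 24 = 0, which factors as (x - (6))(x - (4)) = 0.
Roots r₁ = 6, r₂ = 4 (distinct).
General solution: s(n) = A·(6)^n + B·(4)^n.
From s(0) = -7: A + B = -7.
From s(1) = -7: 6A + 4B = -7.
Solving: A = \frac{21}{2}, B = - \frac{35}{2}.
So s(n) = - \frac{35 \cdot 4^{n}}{2} + \frac{21 \cdot 6^{n}}{2}.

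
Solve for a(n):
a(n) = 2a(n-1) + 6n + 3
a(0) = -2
First-order linear with linear forcing.
Homogeneous solution: a_h(n) = A·(2)^n.
Try particular a_p(n) = pn + q. Substituting:
  pn + q = 2(p(n-1) + q) + 6n + 3.
Matching the n-coefficient: p = 2p + 6 ⇒ p = -6.
Matching constants: q = -2p + 2q + 3 ⇒ q = -15.
General: a(n) = A·(2)^n - 6 n - 15.
Apply a(0) = -2: A - 15 = -2 ⇒ A = 13.
So a(n) = 13 \cdot 2^{n} - 6 n - 15.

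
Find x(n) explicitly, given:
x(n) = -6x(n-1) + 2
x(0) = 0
First-order linear non-homogeneous.
Homogeneous solution: x_h(n) = A·(-6)^n.
Try constant particular solution x_p = K: K = -6K + 2 ⇒ K = \frac{2}{7}.
General: x(n) = A·(-6)^n + \frac{2}{7}.
Apply x(0) = 0: A + \frac{2}{7} = 0 ⇒ A = - \frac{2}{7}.
So x(n) = \frac{2}{7} - \frac{2 \left(-6\right)^{n}}{7}.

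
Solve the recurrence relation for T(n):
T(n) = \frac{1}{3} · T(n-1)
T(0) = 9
Pure geometric recurrence with ratio \frac{1}{3}.
By induction T(n) = T(0) · (\frac{1}{3})^n = 9 \cdot 3^{- n}.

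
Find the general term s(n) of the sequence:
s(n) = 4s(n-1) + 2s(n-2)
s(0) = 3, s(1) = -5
Characteristic equation: x² - 4x - 2 = 0.
Discriminant Δ = (4)² + 4·(2) = 24.
Roots r₁,₂ = (4 ± √24)/2, so r₁ = 2 + \sqrt{6}, r₂ = 2 - \sqrt{6}.
General solution: s(n) = A·r₁^n + B·r₂^n.
From the initial conditions, A + B = 3 and r₁A + r₂B = -5.
Since r₁ - r₂ = √24: A = (-5 - (3)r₂)/√24 = \frac{3}{2} - \frac{11 \sqrt{6}}{12}, and B = 3 - A = \frac{3}{2} + \frac{11 \sqrt{6}}{12}.
So s(n) = \left(\frac{3}{2} - \frac{11 \sqrt{6}}{12}\right)\left(2 + \sqrt{6}\right)^n + \left(\frac{3}{2} + \frac{11 \sqrt{6}}{12}\right)\left(2 - \sqrt{6}\right)^n.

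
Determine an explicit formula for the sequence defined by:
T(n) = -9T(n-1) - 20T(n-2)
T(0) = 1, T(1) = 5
Characteristic equation: x² + 9x + 20 = 0, which factors as (x - (-5))(x - (-4)) = 0.
Roots r₁ = -5, r₂ = -4 (distinct).
General solution: T(n) = A·(-5)^n + B·(-4)^n.
From T(0) = 1: A + B = 1.
From T(1) = 5: -5A - 4B = 5.
Solving: A = -9, B = 10.
So T(n) = 10 \left(-4\right)^{n} - 9 \left(-5\right)^{n}.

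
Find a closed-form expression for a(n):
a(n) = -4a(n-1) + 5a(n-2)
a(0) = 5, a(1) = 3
Characteristic equation: x² + 4x - 5 = 0, which factors as (x - (-5))(x - (1)) = 0.
Roots r₁ = -5, r₂ = 1 (distinct).
General solution: a(n) = A·(-5)^n + B·(1)^n.
From a(0) = 5: A + B = 5.
From a(1) = 3: -5A + B = 3.
Solving: A = \frac{1}{3}, B = \frac{14}{3}.
So a(n) = \frac{\left(-5\right)^{n}}{3} + \frac{14}{3}.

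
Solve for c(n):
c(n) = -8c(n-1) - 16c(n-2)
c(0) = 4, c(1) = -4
Characteristic equation: x² + 8x + 16 = 0, which is (x - (-4))².
Repeated root r = -4.
General solution: c(n) = (A + Bn)·(-4)^n.
From c(0) = 4: A = 4.
From c(1) = -4: (A + B)·(-4) = -4 ⇒ B = -3.
So c(n) = \left(4 - 3 n\right) \cdot (-4)^n.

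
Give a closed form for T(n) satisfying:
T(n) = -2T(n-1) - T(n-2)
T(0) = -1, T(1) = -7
Characteristic equation: x² + 2x + 1 = 0, which is (x - (-1))².
Repeated root r = -1.
General solution: T(n) = (A + Bn)·(-1)^n.
From T(0) = -1: A = -1.
From T(1) = -7: (A + B)·(-1) = -7 ⇒ B = 8.
So T(n) = \left(8 n - 1\right) \cdot (-1)^n.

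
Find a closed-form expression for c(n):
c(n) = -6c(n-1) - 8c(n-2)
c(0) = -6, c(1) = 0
Characteristic equation: x² + 6x + 8 = 0, which factors as (x - (-4))(x - (-2)) = 0.
Roots r₁ = -4, r₂ = -2 (distinct).
General solution: c(n) = A·(-4)^n + B·(-2)^n.
From c(0) = -6: A + B = -6.
From c(1) = 0: -4A - 2B = 0.
Solving: A = 6, B = -12.
So c(n) = - 12 \left(-2\right)^{n} + 6 \left(-4\right)^{n}.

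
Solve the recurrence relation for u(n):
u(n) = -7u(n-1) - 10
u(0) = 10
First-order linear non-homogeneous.
Homogeneous solution: u_h(n) = A·(-7)^n.
Try constant particular solution u_p = K: K = -7K - 10 ⇒ K = - \frac{5}{4}.
General: u(n) = A·(-7)^n - \frac{5}{4}.
Apply u(0) = 10: A - \frac{5}{4} = 10 ⇒ A = \frac{45}{4}.
So u(n) = \frac{45 \left(-7\right)^{n}}{4} - \frac{5}{4}.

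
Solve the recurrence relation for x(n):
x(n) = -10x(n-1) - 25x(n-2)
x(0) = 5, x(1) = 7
Characteristic equation: x² + 10x + 25 = 0, which is (x - (-5))².
Repeated root r = -5.
General solution: x(n) = (A + Bn)·(-5)^n.
From x(0) = 5: A = 5.
From x(1) = 7: (A + B)·(-5) = 7 ⇒ B = - \frac{32}{5}.
So x(n) = \left(5 - \frac{32 n}{5}\right) \cdot (-5)^n.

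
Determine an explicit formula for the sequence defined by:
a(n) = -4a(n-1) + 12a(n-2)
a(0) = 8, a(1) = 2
Characteristic equation: x² + 4x - 12 = 0, which factors as (x - (2))(x - (-6)) = 0.
Roots r₁ = 2, r₂ = -6 (distinct).
General solution: a(n) = A·(2)^n + B·(-6)^n.
From a(0) = 8: A + B = 8.
From a(1) = 2: 2A - 6B = 2.
Solving: A = \frac{25}{4}, B = \frac{7}{4}.
So a(n) = \frac{7 \left(-6\right)^{n}}{4} + \frac{25 \cdot 2^{n}}{4}.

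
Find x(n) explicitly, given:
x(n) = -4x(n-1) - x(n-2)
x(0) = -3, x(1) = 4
Characteristic equation: x² + 4x + 1 = 0.
Discriminant Δ = (-4)² + 4·(-1) = 12.
Roots r₁,₂ = (-4 ± √12)/2, so r₁ = -2 + \sqrt{3}, r₂ = -2 - \sqrt{3}.
General solution: x(n) = A·r₁^n + B·r₂^n.
From the initial conditions, A + B = -3 and r₁A + r₂B = 4.
Since r₁ - r₂ = √12: A = (4 - (-3)r₂)/√12 = - \frac{3}{2} - \frac{\sqrt{3}}{3}, and B = -3 - A = - \frac{3}{2} + \frac{\sqrt{3}}{3}.
So x(n) = \left(- \frac{3}{2} - \frac{\sqrt{3}}{3}\right)\left(-2 + \sqrt{3}\right)^n + \left(- \frac{3}{2} + \frac{\sqrt{3}}{3}\right)\left(-2 - \sqrt{3}\right)^n.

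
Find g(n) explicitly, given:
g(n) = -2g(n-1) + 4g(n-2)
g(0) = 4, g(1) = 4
Characteristic equation: x² + 2x - 4 = 0.
Discriminant Δ = (-2)² + 4·(4) = 20.
Roots r₁,₂ = (-2 ± √20)/2, so r₁ = -1 + \sqrt{5}, r₂ = - \sqrt{5} - 1.
General solution: g(n) = A·r₁^n + B·r₂^n.
From the initial conditions, A + B = 4 and r₁A + r₂B = 4.
Since r₁ - r₂ = √20: A = (4 - (4)r₂)/√20 = \frac{4 \sqrt{5}}{5} + 2, and B = 4 - A = 2 - \frac{4 \sqrt{5}}{5}.
So g(n) = \left(\frac{4 \sqrt{5}}{5} + 2\right)\left(-1 + \sqrt{5}\right)^n + \left(2 - \frac{4 \sqrt{5}}{5}\right)\left(- \sqrt{5} - 1\right)^n.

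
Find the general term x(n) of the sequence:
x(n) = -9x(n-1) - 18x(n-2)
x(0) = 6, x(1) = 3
Characteristic equation: x² + 9x + 18 = 0, which factors as (x - (-6))(x - (-3)) = 0.
Roots r₁ = -6, r₂ = -3 (distinct).
General solution: x(n) = A·(-6)^n + B·(-3)^n.
From x(0) = 6: A + B = 6.
From x(1) = 3: -6A - 3B = 3.
Solving: A = -7, B = 13.
So x(n) = 13 \left(-3\right)^{n} - 7 \left(-6\right)^{n}.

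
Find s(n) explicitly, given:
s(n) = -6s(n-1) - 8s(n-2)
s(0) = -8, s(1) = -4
Characteristic equation: x² + 6x + 8 = 0, which factors as (x - (-4))(x - (-2)) = 0.
Roots r₁ = -4, r₂ = -2 (distinct).
General solution: s(n) = A·(-4)^n + B·(-2)^n.
From s(0) = -8: A + B = -8.
From s(1) = -4: -4A - 2B = -4.
Solving: A = 10, B = -18.
So s(n) = - 18 \left(-2\right)^{n} + 10 \left(-4\right)^{n}.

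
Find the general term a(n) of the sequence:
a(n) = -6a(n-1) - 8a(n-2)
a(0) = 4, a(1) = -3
Characteristic equation: x² + 6x + 8 = 0, which factors as (x - (-2))(x - (-4)) = 0.
Roots r₁ = -2, r₂ = -4 (distinct).
General solution: a(n) = A·(-2)^n + B·(-4)^n.
From a(0) = 4: A + B = 4.
From a(1) = -3: -2A - 4B = -3.
Solving: A = \frac{13}{2}, B = - \frac{5}{2}.
So a(n) = \frac{13 \left(-2\right)^{n}}{2} - \frac{5 \left(-4\right)^{n}}{2}.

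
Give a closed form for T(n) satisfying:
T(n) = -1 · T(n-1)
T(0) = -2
Pure geometric recurrence with ratio -1.
By induction T(n) = T(0) · (-1)^n = - 2 \left(-1\right)^{n}.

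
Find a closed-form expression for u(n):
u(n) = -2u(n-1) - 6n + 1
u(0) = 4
First-order linear with linear forcing.
Homogeneous solution: u_h(n) = A·(-2)^n.
Try particular u_p(n) = pn + q. Substituting:
  pn + q = -2(p(n-1) + q) - 6n + 1.
Matching the n-coefficient: p = -2p - 6 ⇒ p = -2.
Matching constants: q = 2p - 2q + 1 ⇒ q = -1.
General: u(n) = A·(-2)^n - 2 n - 1.
Apply u(0) = 4: A - 1 = 4 ⇒ A = 5.
So u(n) = 5 \left(-2\right)^{n} - 2 n - 1.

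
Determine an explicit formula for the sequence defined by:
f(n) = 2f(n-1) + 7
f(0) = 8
First-order linear non-homogeneous.
Homogeneous solution: f_h(n) = A·(2)^n.
Try constant particular solution f_p = K: K = 2K + 7 ⇒ K = -7.
General: f(n) = A·(2)^n - 7.
Apply f(0) = 8: A - 7 = 8 ⇒ A = 15.
So f(n) = 15 \cdot 2^{n} - 7.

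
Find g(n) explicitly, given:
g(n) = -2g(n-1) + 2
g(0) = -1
First-order linear non-homogeneous.
Homogeneous solution: g_h(n) = A·(-2)^n.
Try constant particular solution g_p = K: K = -2K + 2 ⇒ K = \frac{2}{3}.
General: g(n) = A·(-2)^n + \frac{2}{3}.
Apply g(0) = -1: A + \frac{2}{3} = -1 ⇒ A = - \frac{5}{3}.
So g(n) = \frac{2}{3} - \frac{5 \left(-2\right)^{n}}{3}.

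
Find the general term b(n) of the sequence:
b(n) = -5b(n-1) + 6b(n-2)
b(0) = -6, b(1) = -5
Characteristic equation: x² + 5x - 6 = 0, which factors as (x - (1))(x - (-6)) = 0.
Roots r₁ = 1, r₂ = -6 (distinct).
General solution: b(n) = A·(1)^n + B·(-6)^n.
From b(0) = -6: A + B = -6.
From b(1) = -5: A - 6B = -5.
Solving: A = - \frac{41}{7}, B = - \frac{1}{7}.
So b(n) = - \frac{\left(-6\right)^{n}}{7} - \frac{41}{7}.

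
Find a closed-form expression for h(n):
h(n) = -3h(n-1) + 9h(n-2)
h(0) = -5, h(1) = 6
Characteristic equation: x² + 3x - 9 = 0.
Discriminant Δ = (-3)² + 4·(9) = 45.
Roots r₁,₂ = (-3 ± √45)/2, so r₁ = - \frac{3}{2} + \frac{3 \sqrt{5}}{2}, r₂ = - \frac{3 \sqrt{5}}{2} - \frac{3}{2}.
General solution: h(n) = A·r₁^n + B·r₂^n.
From the initial conditions, A + B = -5 and r₁A + r₂B = 6.
Since r₁ - r₂ = √45: A = (6 - (-5)r₂)/√45 = - \frac{5}{2} - \frac{\sqrt{5}}{10}, and B = -5 - A = - \frac{5}{2} + \frac{\sqrt{5}}{10}.
So h(n) = \left(- \frac{5}{2} - \frac{\sqrt{5}}{10}\right)\left(- \frac{3}{2} + \frac{3 \sqrt{5}}{2}\right)^n + \left(- \frac{5}{2} + \frac{\sqrt{5}}{10}\right)\left(- \frac{3 \sqrt{5}}{2} - \frac{3}{2}\right)^n.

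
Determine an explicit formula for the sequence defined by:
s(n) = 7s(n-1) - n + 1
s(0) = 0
First-order linear with linear forcing.
Homogeneous solution: s_h(n) = A·(7)^n.
Try particular s_p(n) = pn + q. Substituting:
  pn + q = 7(p(n-1) + q) - n + 1.
Matching the n-coefficient: p = 7p - 1 ⇒ p = \frac{1}{6}.
Matching constants: q = -7p + 7q + 1 ⇒ q = \frac{1}{36}.
General: s(n) = A·(7)^n + \frac{n}{6} + \frac{1}{36}.
Apply s(0) = 0: A + \frac{1}{36} = 0 ⇒ A = - \frac{1}{36}.
So s(n) = - \frac{7^{n}}{36} + \frac{n}{6} + \frac{1}{36}.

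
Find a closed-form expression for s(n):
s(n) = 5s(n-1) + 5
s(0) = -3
First-order linear non-homogeneous.
Homogeneous solution: s_h(n) = A·(5)^n.
Try constant particular solution s_p = K: K = 5K + 5 ⇒ K = - \frac{5}{4}.
General: s(n) = A·(5)^n - \frac{5}{4}.
Apply s(0) = -3: A - \frac{5}{4} = -3 ⇒ A = - \frac{7}{4}.
So s(n) = - \frac{7 \cdot 5^{n}}{4} - \frac{5}{4}.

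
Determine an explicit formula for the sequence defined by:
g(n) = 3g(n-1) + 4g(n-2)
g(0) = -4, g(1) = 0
Characteristic equation: x² - 3x - 4 = 0, which factors as (x - (4))(x - (-1)) = 0.
Roots r₁ = 4, r₂ = -1 (distinct).
General solution: g(n) = A·(4)^n + B·(-1)^n.
From g(0) = -4: A + B = -4.
From g(1) = 0: 4A - B = 0.
Solving: A = - \frac{4}{5}, B = - \frac{16}{5}.
So g(n) = - \frac{16 \left(-1\right)^{n}}{5} - \frac{4 \cdot 4^{n}}{5}.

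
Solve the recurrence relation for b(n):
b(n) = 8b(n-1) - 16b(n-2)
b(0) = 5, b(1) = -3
Characteristic equation: x² - 8x + 16 = 0, which is (x - (4))².
Repeated root r = 4.
General solution: b(n) = (A + Bn)·(4)^n.
From b(0) = 5: A = 5.
From b(1) = -3: (A + B)·(4) = -3 ⇒ B = - \frac{23}{4}.
So b(n) = \left(5 - \frac{23 n}{4}\right) \cdot (4)^n.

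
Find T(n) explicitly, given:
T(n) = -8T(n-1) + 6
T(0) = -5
First-order linear non-homogeneous.
Homogeneous solution: T_h(n) = A·(-8)^n.
Try constant particular solution T_p = K: K = -8K + 6 ⇒ K = \frac{2}{3}.
General: T(n) = A·(-8)^n + \frac{2}{3}.
Apply T(0) = -5: A + \frac{2}{3} = -5 ⇒ A = - \frac{17}{3}.
So T(n) = \frac{2}{3} - \frac{17 \left(-8\right)^{n}}{3}.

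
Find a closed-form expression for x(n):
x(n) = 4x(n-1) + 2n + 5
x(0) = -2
First-order linear with linear forcing.
Homogeneous solution: x_h(n) = A·(4)^n.
Try particular x_p(n) = pn + q. Substituting:
  pn + q = 4(p(n-1) + q) + 2n + 5.
Matching the n-coefficient: p = 4p + 2 ⇒ p = - \frac{2}{3}.
Matching constants: q = -4p + 4q + 5 ⇒ q = - \frac{23}{9}.
General: x(n) = A·(4)^n - \frac{2 n}{3} - \frac{23}{9}.
Apply x(0) = -2: A - \frac{23}{9} = -2 ⇒ A = \frac{5}{9}.
So x(n) = \frac{5 \cdot 4^{n}}{9} - \frac{2 n}{3} - \frac{23}{9}.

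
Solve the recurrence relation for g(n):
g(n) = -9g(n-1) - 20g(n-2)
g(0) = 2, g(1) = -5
Characteristic equation: x² + 9x + 20 = 0, which factors as (x - (-5))(x - (-4)) = 0.
Roots r₁ = -5, r₂ = -4 (distinct).
General solution: g(n) = A·(-5)^n + B·(-4)^n.
From g(0) = 2: A + B = 2.
From g(1) = -5: -5A - 4B = -5.
Solving: A = -3, B = 5.
So g(n) = 5 \left(-4\right)^{n} - 3 \left(-5\right)^{n}.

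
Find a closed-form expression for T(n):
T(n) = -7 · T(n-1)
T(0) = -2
Pure geometric recurrence with ratio -7.
By induction T(n) = T(0) · (-7)^n = - 2 \left(-7\right)^{n}.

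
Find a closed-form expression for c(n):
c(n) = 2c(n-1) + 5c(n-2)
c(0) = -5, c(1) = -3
Characteristic equation: x² - 2x - 5 = 0.
Discriminant Δ = (2)² + 4·(5) = 24.
Roots r₁,₂ = (2 ± √24)/2, so r₁ = 1 + \sqrt{6}, r₂ = 1 - \sqrt{6}.
General solution: c(n) = A·r₁^n + B·r₂^n.
From the initial conditions, A + B = -5 and r₁A + r₂B = -3.
Since r₁ - r₂ = √24: A = (-3 - (-5)r₂)/√24 = - \frac{5}{2} + \frac{\sqrt{6}}{6}, and B = -5 - A = - \frac{5}{2} - \frac{\sqrt{6}}{6}.
So c(n) = \left(- \frac{5}{2} + \frac{\sqrt{6}}{6}\right)\left(1 + \sqrt{6}\right)^n + \left(- \frac{5}{2} - \frac{\sqrt{6}}{6}\right)\left(1 - \sqrt{6}\right)^n.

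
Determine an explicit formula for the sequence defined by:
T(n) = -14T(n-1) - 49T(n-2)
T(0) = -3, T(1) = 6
Characteristic equation: x² + 14x + 49 = 0, which is (x - (-7))².
Repeated root r = -7.
General solution: T(n) = (A + Bn)·(-7)^n.
From T(0) = -3: A = -3.
From T(1) = 6: (A + B)·(-7) = 6 ⇒ B = \frac{15}{7}.
So T(n) = \left(\frac{15 n}{7} - 3\right) \cdot (-7)^n.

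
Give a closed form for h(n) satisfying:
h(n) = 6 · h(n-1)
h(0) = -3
Pure geometric recurrence with ratio 6.
By induction h(n) = h(0) · (6)^n = - 3 \cdot 6^{n}.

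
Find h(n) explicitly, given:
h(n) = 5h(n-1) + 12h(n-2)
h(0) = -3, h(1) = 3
Characteristic equation: x² - 5x - 12 = 0.
Discriminant Δ = (5)² + 4·(12) = 73.
Roots r₁,₂ = (5 ± √73)/2, so r₁ = \frac{5}{2} + \frac{\sqrt{73}}{2}, r₂ = \frac{5}{2} - \frac{\sqrt{73}}{2}.
General solution: h(n) = A·r₁^n + B·r₂^n.
From the initial conditions, A + B = -3 and r₁A + r₂B = 3.
Since r₁ - r₂ = √73: A = (3 - (-3)r₂)/√73 = - \frac{3}{2} + \frac{21 \sqrt{73}}{146}, and B = -3 - A = - \frac{3}{2} - \frac{21 \sqrt{73}}{146}.
So h(n) = \left(- \frac{3}{2} + \frac{21 \sqrt{73}}{146}\right)\left(\frac{5}{2} + \frac{\sqrt{73}}{2}\right)^n + \left(- \frac{3}{2} - \frac{21 \sqrt{73}}{146}\right)\left(\frac{5}{2} - \frac{\sqrt{73}}{2}\right)^n.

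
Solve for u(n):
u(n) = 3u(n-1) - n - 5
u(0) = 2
First-order linear with linear forcing.
Homogeneous solution: u_h(n) = A·(3)^n.
Try particular u_p(n) = pn + q. Substituting:
  pn + q = 3(p(n-1) + q) - n - 5.
Matching the n-coefficient: p = 3p - 1 ⇒ p = \frac{1}{2}.
Matching constants: q = -3p + 3q - 5 ⇒ q = \frac{13}{4}.
General: u(n) = A·(3)^n + \frac{n}{2} + \frac{13}{4}.
Apply u(0) = 2: A + \frac{13}{4} = 2 ⇒ A = - \frac{5}{4}.
So u(n) = - \frac{5 \cdot 3^{n}}{4} + \frac{n}{2} + \frac{13}{4}.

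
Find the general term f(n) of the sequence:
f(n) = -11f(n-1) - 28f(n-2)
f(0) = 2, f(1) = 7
Characteristic equation: x² + 11x + 28 = 0, which factors as (x - (-7))(x - (-4)) = 0.
Roots r₁ = -7, r₂ = -4 (distinct).
General solution: f(n) = A·(-7)^n + B·(-4)^n.
From f(0) = 2: A + B = 2.
From f(1) = 7: -7A - 4B = 7.
Solving: A = -5, B = 7.
So f(n) = 7 \left(-4\right)^{n} - 5 \left(-7\right)^{n}.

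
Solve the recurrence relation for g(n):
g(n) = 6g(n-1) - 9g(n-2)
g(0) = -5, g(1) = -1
Characteristic equation: x² - 6x + 9 = 0, which is (x - (3))².
Repeated root r = 3.
General solution: g(n) = (A + Bn)·(3)^n.
From g(0) = -5: A = -5.
From g(1) = -1: (A + B)·(3) = -1 ⇒ B = \frac{14}{3}.
So g(n) = \left(\frac{14 n}{3} - 5\right) \cdot (3)^n.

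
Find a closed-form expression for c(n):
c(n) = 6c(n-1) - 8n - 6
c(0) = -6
First-order linear with linear forcing.
Homogeneous solution: c_h(n) = A·(6)^n.
Try particular c_p(n) = pn + q. Substituting:
  pn + q = 6(p(n-1) + q) - 8n - 6.
Matching the n-coefficient: p = 6p - 8 ⇒ p = \frac{8}{5}.
Matching constants: q = -6p + 6q - 6 ⇒ q = \frac{78}{25}.
General: c(n) = A·(6)^n + \frac{8 n}{5} + \frac{78}{25}.
Apply c(0) = -6: A + \frac{78}{25} = -6 ⇒ A = - \frac{228}{25}.
So c(n) = - \frac{228 \cdot 6^{n}}{25} + \frac{8 n}{5} + \frac{78}{25}.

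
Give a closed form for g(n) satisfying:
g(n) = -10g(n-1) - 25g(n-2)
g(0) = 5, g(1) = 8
Characteristic equation: x² + 10x + 25 = 0, which is (x - (-5))².
Repeated root r = -5.
General solution: g(n) = (A + Bn)·(-5)^n.
From g(0) = 5: A = 5.
From g(1) = 8: (A + B)·(-5) = 8 ⇒ B = - \frac{33}{5}.
So g(n) = \left(5 - \frac{33 n}{5}\right) \cdot (-5)^n.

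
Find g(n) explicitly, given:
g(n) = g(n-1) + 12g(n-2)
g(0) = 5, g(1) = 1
Characteristic equation: x² - x - 12 = 0, which factors as (x - (-3))(x - (4)) = 0.
Roots r₁ = -3, r₂ = 4 (distinct).
General solution: g(n) = A·(-3)^n + B·(4)^n.
From g(0) = 5: A + B = 5.
From g(1) = 1: -3A + 4B = 1.
Solving: A = \frac{19}{7}, B = \frac{16}{7}.
So g(n) = \frac{19 \left(-3\right)^{n}}{7} + \frac{16 \cdot 4^{n}}{7}.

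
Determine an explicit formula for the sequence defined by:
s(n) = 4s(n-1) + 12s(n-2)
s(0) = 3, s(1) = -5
Characteristic equation: x² - 4x - 12 = 0, which factors as (x - (-2))(x - (6)) = 0.
Roots r₁ = -2, r₂ = 6 (distinct).
General solution: s(n) = A·(-2)^n + B·(6)^n.
From s(0) = 3: A + B = 3.
From s(1) = -5: -2A + 6B = -5.
Solving: A = \frac{23}{8}, B = \frac{1}{8}.
So s(n) = \frac{23 \left(-2\right)^{n}}{8} + \frac{6^{n}}{8}.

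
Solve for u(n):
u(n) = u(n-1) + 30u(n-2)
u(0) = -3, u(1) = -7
Characteristic equation: x² - x - 30 = 0, which factors as (x - (6))(x - (-5)) = 0.
Roots r₁ = 6, r₂ = -5 (distinct).
General solution: u(n) = A·(6)^n + B·(-5)^n.
From u(0) = -3: A + B = -3.
From u(1) = -7: 6A - 5B = -7.
Solving: A = -2, B = -1.
So u(n) = - \left(-5\right)^{n} - 2 \cdot 6^{n}.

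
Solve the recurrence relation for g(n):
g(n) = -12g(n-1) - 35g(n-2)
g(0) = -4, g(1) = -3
Characteristic equation: x² + 12x + 35 = 0, which factors as (x - (-5))(x - (-7)) = 0.
Roots r₁ = -5, r₂ = -7 (distinct).
General solution: g(n) = A·(-5)^n + B·(-7)^n.
From g(0) = -4: A + B = -4.
From g(1) = -3: -5A - 7B = -3.
Solving: A = - \frac{31}{2}, B = \frac{23}{2}.
So g(n) = - \frac{31 \left(-5\right)^{n}}{2} + \frac{23 \left(-7\right)^{n}}{2}.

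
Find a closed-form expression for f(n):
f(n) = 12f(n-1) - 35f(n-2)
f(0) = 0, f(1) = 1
Characteristic equation: x² - 12x + 35 = 0, which factors as (x - (7))(x - (5)) = 0.
Roots r₁ = 7, r₂ = 5 (distinct).
General solution: f(n) = A·(7)^n + B·(5)^n.
From f(0) = 0: A + B = 0.
From f(1) = 1: 7A + 5B = 1.
Solving: A = \frac{1}{2}, B = - \frac{1}{2}.
So f(n) = - \frac{5^{n}}{2} + \frac{7^{n}}{2}.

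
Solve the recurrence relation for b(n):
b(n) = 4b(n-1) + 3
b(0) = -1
First-order linear non-homogeneous.
Homogeneous solution: b_h(n) = A·(4)^n.
Try constant particular solution b_p = K: K = 4K + 3 ⇒ K = -1.
General: b(n) = A·(4)^n - 1.
Apply b(0) = -1: A - 1 = -1 ⇒ A = 0.
So b(n) = -1.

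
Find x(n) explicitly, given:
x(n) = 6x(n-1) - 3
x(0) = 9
First-order linear non-homogeneous.
Homogeneous solution: x_h(n) = A·(6)^n.
Try constant particular solution x_p = K: K = 6K - 3 ⇒ K = \frac{3}{5}.
General: x(n) = A·(6)^n + \frac{3}{5}.
Apply x(0) = 9: A + \frac{3}{5} = 9 ⇒ A = \frac{42}{5}.
So x(n) = \frac{42 \cdot 6^{n}}{5} + \frac{3}{5}.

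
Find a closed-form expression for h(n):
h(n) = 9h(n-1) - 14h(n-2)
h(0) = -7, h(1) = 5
Characteristic equation: x² - 9x + 14 = 0, which factors as (x - (2))(x - (7)) = 0.
Roots r₁ = 2, r₂ = 7 (distinct).
General solution: h(n) = A·(2)^n + B·(7)^n.
From h(0) = -7: A + B = -7.
From h(1) = 5: 2A + 7B = 5.
Solving: A = - \frac{54}{5}, B = \frac{19}{5}.
So h(n) = - \frac{54 \cdot 2^{n}}{5} + \frac{19 \cdot 7^{n}}{5}.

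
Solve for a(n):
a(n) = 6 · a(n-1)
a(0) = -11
Pure geometric recurrence with ratio 6.
By induction a(n) = a(0) · (6)^n = - 11 \cdot 6^{n}.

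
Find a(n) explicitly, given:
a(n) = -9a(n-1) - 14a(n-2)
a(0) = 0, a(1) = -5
Characteristic equation: x² + 9x + 14 = 0, which factors as (x - (-7))(x - (-2)) = 0.
Roots r₁ = -7, r₂ = -2 (distinct).
General solution: a(n) = A·(-7)^n + B·(-2)^n.
From a(0) = 0: A + B = 0.
From a(1) = -5: -7A - 2B = -5.
Solving: A = 1, B = -1.
So a(n) = - \left(-2\right)^{n} + \left(-7\right)^{n}.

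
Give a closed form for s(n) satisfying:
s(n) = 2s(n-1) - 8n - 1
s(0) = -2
First-order linear with linear forcing.
Homogeneous solution: s_h(n) = A·(2)^n.
Try particular s_p(n) = pn + q. Substituting:
  pn + q = 2(p(n-1) + q) - 8n - 1.
Matching the n-coefficient: p = 2p - 8 ⇒ p = 8.
Matching constants: q = -2p + 2q - 1 ⇒ q = 17.
General: s(n) = A·(2)^n + 8 n + 17.
Apply s(0) = -2: A + 17 = -2 ⇒ A = -19.
So s(n) = - 19 \cdot 2^{n} + 8 n + 17.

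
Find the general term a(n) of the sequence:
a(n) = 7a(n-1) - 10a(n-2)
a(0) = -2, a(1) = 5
Characteristic equation: x² - 7x + 10 = 0, which factors as (x - (5))(x - (2)) = 0.
Roots r₁ = 5, r₂ = 2 (distinct).
General solution: a(n) = A·(5)^n + B·(2)^n.
From a(0) = -2: A + B = -2.
From a(1) = 5: 5A + 2B = 5.
Solving: A = 3, B = -5.
So a(n) = - 5 \cdot 2^{n} + 3 \cdot 5^{n}.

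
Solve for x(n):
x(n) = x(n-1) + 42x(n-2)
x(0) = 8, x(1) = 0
Characteristic equation: x² - x - 42 = 0, which factors as (x - (-6))(x - (7)) = 0.
Roots r₁ = -6, r₂ = 7 (distinct).
General solution: x(n) = A·(-6)^n + B·(7)^n.
From x(0) = 8: A + B = 8.
From x(1) = 0: -6A + 7B = 0.
Solving: A = \frac{56}{13}, B = \frac{48}{13}.
So x(n) = \frac{56 \left(-6\right)^{n}}{13} + \frac{48 \cdot 7^{n}}{13}.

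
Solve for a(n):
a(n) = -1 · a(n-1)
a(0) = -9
Pure geometric recurrence with ratio -1.
By induction a(n) = a(0) · (-1)^n = - 9 \left(-1\right)^{n}.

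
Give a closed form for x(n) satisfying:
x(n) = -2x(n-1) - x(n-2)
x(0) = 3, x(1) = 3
Characteristic equation: x² + 2x + 1 = 0, which is (x - (-1))².
Repeated root r = -1.
General solution: x(n) = (A + Bn)·(-1)^n.
From x(0) = 3: A = 3.
From x(1) = 3: (A + B)·(-1) = 3 ⇒ B = -6.
So x(n) = \left(3 - 6 n\right) \cdot (-1)^n.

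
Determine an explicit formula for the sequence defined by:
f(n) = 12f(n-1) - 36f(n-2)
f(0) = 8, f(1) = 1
Characteristic equation: x² - 12x + 36 = 0, which is (x - (6))².
Repeated root r = 6.
General solution: f(n) = (A + Bn)·(6)^n.
From f(0) = 8: A = 8.
From f(1) = 1: (A + B)·(6) = 1 ⇒ B = - \frac{47}{6}.
So f(n) = \left(8 - \frac{47 n}{6}\right) \cdot (6)^n.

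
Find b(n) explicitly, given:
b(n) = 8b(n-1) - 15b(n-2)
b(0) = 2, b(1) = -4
Characteristic equation: x² - 8x + 15 = 0, which factors as (x - (5))(x - (3)) = 0.
Roots r₁ = 5, r₂ = 3 (distinct).
General solution: b(n) = A·(5)^n + B·(3)^n.
From b(0) = 2: A + B = 2.
From b(1) = -4: 5A + 3B = -4.
Solving: A = -5, B = 7.
So b(n) = 7 \cdot 3^{n} - 5 \cdot 5^{n}.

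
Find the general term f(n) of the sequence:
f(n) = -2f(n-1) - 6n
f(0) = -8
First-order linear with linear forcing.
Homogeneous solution: f_h(n) = A·(-2)^n.
Try particular f_p(n) = pn + q. Substituting:
  pn + q = -2(p(n-1) + q) - 6n.
Matching the n-coefficient: p = -2p - 6 ⇒ p = -2.
Matching constants: q = 2p - 2q ⇒ q = - \frac{4}{3}.
General: f(n) = A·(-2)^n - 2 n - \frac{4}{3}.
Apply f(0) = -8: A - \frac{4}{3} = -8 ⇒ A = - \frac{20}{3}.
So f(n) = - \frac{20 \left(-2\right)^{n}}{3} - 2 n - \frac{4}{3}.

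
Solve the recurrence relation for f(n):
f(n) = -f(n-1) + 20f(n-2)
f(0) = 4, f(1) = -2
Characteristic equation: x² + x - 20 = 0, which factors as (x - (-5))(x - (4)) = 0.
Roots r₁ = -5, r₂ = 4 (distinct).
General solution: f(n) = A·(-5)^n + B·(4)^n.
From f(0) = 4: A + B = 4.
From f(1) = -2: -5A + 4B = -2.
Solving: A = 2, B = 2.
So f(n) = 2 \left(-5\right)^{n} + 2 \cdot 4^{n}.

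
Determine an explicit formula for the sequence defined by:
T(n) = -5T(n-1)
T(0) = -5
This is a homogeneous first-order recurrence with ratio -5.
By induction T(n) = T(0) · (-5)^n = - 5 \left(-5\right)^{n}.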